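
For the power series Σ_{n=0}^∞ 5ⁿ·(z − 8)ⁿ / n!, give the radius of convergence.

By the ratio test, |a_{n+1}/a_n| = 5 · 1/(n+1) → 0.
The ratio tends to 0 regardless of z, hence R = ∞.

R = ∞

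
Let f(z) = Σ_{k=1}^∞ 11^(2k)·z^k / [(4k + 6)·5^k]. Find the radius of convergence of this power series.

R = 5/121

Apply the ratio test: |a_{k+1}| / |a_k| = [(4k + 6)/(4(k+1) + 6)] · 121/5, which tends to 121/5 as k → ∞.
Convergence for |z| · 121/5 < 1, i.e. |z| < 5/121. So R = 5/121.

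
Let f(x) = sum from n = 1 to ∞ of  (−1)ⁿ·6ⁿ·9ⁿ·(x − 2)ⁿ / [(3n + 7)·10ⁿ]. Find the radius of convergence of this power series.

R = 5/27

Ratio test: |a_{n+1}/a_n| = [(3n + 7)/(3(n+1) + 7)] · 6·9/10 → 27/5 as n → ∞.
Convergence for |x − 2| · 27/5 < 1, i.e. |x − 2| < 5/27. So R = 5/27.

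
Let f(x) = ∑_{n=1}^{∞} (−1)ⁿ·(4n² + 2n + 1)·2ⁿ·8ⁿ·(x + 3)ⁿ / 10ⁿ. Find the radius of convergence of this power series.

R = 5/8

By the ratio test, |a_{n+1}/a_n| = [(4(n+1)² + 2(n+1) + 1)/(4n² + 2n + 1)] · 2·8/10 → 8/5.
Hence the series converges for |x + 3| < 1/(8/5) = 5/8, so the radius of convergence is 5/8.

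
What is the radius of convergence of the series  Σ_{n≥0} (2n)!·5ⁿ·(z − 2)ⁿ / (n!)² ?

R = 1/20

Apply the ratio test: |a_{n+1}| / |a_n| = (2n+1)·(2n+2)/(n+1)² · 5, which tends to 20 as n → ∞.
Convergence for |z − 2| · 20 < 1, i.e. |z − 2| < 1/20. So R = 1/20.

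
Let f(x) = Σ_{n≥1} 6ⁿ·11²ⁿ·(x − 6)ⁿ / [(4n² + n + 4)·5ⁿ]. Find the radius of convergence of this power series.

By the ratio test, |a_{n+1}/a_n| = [(4n² + n + 4)/(4(n+1)² + (n+1) + 4)] · 6·121/5 → 726/5.
Hence the series converges for |x − 6| < 1/(726/5) = 5/726, so the radius of convergence is 5/726.

R = 5/726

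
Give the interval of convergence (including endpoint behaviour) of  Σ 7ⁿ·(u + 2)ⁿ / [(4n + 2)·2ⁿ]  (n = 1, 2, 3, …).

Apply the ratio test: |a_{n+1}| / |a_n| = [(4n + 2)/(4(n+1) + 2)] · 7/2, which tends to 7/2 as n → ∞.
Hence the series converges for |u + 2| < 1/(7/2) = 2/7, so the radius of convergence is 2/7.
When u = -12/7, the terms behave like c/n; limit comparison with the harmonic series gives divergence.
Endpoint u = -16/7: the terms alternate in sign and decrease monotonically to 0 in absolute value (size ~ c/n), so the alternating series test gives convergence.

[-16/7, -12/7)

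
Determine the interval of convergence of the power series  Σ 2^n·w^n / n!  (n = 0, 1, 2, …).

(−∞, ∞)

Apply the ratio test: |a_{n+1}| / |a_n| = 2 · 1/(n+1), which tends to 0 as n → ∞.
Since the limit is 0 < 1 for every w, the series converges on all of ℝ and R = ∞.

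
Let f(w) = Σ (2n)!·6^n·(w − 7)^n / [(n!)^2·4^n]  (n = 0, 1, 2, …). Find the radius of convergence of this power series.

The ratio of consecutive coefficients is (2n+1)·(2n+2)/(n+1)² · 6/4 → 6.
Hence the series converges for |w − 7| < 1/(6) = 1/6, so the radius of convergence is 1/6.

R = 1/6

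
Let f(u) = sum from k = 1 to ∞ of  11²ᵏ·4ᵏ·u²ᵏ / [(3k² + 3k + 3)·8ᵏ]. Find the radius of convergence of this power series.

By the ratio test, |a_{k+1}/a_k| = [(3k² + 3k + 3)/(3(k+1)² + 3(k+1) + 3)] · 121·4/8 → 121/2.
Writing y = u², the series in y has radius 2/121, so |u| < √(2/121) and R = √2/11.

R = √2/11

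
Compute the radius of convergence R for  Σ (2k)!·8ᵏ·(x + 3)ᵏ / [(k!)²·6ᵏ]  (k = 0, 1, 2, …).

Ratio test: |a_{k+1}/a_k| = (2k+1)·(2k+2)/(k+1)² · 8/6 → 16/3 as k → ∞.
The series converges when 16/3 · |x + 3| < 1, giving R = 3/16.

R = 3/16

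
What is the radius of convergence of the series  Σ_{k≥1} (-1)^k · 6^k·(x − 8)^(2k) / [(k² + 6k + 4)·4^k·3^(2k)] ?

By the ratio test, |a_{k+1}/a_k| = [(k² + 6k + 4)/((k+1)² + 6(k+1) + 4)] · 6/(4·9) → 1/6.
Since the exponent of (x − 8) increases by 2 each term, convergence requires |x − 8|² < 6, hence R = √6.

R = √6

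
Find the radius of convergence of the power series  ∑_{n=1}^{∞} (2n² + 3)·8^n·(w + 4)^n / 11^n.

By the ratio test, |a_{n+1}/a_n| = [(2(n+1)² + 3)/(2n² + 3)] · 8/11 → 8/11.
Thus R = 1/(8/11) = 11/8.

R = 11/8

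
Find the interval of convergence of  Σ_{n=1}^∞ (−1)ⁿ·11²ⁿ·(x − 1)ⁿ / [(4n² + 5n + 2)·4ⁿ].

Ratio test: |a_{n+1}/a_n| = [(4n² + 5n + 2)/(4(n+1)² + 5(n+1) + 2)] · 121/4 → 121/4 as n → ∞.
The series converges when 121/4 · |x − 1| < 1, giving R = 4/121.
Check x = 125/121: absolute convergence follows by limit comparison with Σ 1/n².
Endpoint x = 117/121: the terms are on the order of 1/n², so the series converges absolutely by comparison with the p-series (p = 2 > 1).

[117/121, 125/121]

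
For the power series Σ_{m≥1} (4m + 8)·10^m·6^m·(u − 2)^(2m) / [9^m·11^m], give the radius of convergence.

R = √165/10

By the ratio test, |a_{m+1}/a_m| = [(4(m+1) + 8)/(4m + 8)] · 10·6/(9·11) → 20/33.
Successive powers of (u − 2) differ by 2, so the series converges when |u − 2|² · 20/33 < 1, i.e. |u − 2| < √(33/20). So R = √165/10.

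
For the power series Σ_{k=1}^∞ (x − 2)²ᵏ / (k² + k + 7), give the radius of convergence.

R = 1

The ratio of consecutive coefficients is (k² + k + 7)/((k+1)² + (k+1) + 7) → 1.
Writing y = (x − 2)², the series in y has radius 1, so |x − 2| < √(1) = 1 and R = 1.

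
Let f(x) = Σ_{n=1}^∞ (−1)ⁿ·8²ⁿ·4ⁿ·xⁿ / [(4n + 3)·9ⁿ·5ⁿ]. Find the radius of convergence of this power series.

Apply the ratio test: |a_{n+1}| / |a_n| = [(4n + 3)/(4(n+1) + 3)] · 64·4/(9·5), which tends to 256/45 as n → ∞.
Thus R = 1/(256/45) = 45/256.

R = 45/256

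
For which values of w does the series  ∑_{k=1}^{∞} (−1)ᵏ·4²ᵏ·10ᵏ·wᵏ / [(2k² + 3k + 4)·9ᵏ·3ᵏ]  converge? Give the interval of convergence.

[-27/160, 27/160]

Ratio test: |a_{k+1}/a_k| = [(2k² + 3k + 4)/(2(k+1)² + 3(k+1) + 4)] · 16·10/(9·3) → 160/27 as k → ∞.
Convergence for |w| · 160/27 < 1, i.e. |w| < 27/160. So R = 27/160.
Check w = 27/160: absolute convergence follows by limit comparison with Σ 1/k².
When w = -27/160, absolute convergence follows by limit comparison with Σ 1/k².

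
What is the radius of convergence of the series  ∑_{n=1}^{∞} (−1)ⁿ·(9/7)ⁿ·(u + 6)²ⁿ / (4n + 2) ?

By the ratio test, |a_{n+1}/a_n| = [(4n + 2)/(4(n+1) + 2)] · 9/7 → 9/7.
Successive powers of (u + 6) differ by 2, so the series converges when |u + 6|² · 9/7 < 1, i.e. |u + 6| < √(7/9). So R = √7/3.

R = √7/3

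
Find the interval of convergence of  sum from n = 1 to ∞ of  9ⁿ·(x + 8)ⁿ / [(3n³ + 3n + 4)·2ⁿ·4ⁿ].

Ratio test: |a_{n+1}/a_n| = [(3n³ + 3n + 4)/(3(n+1)³ + 3(n+1) + 4)] · 9/(2·4) → 9/8 as n → ∞.
Hence the series converges for |x + 8| < 1/(9/8) = 8/9, so the radius of convergence is 8/9.
At x = -64/9: the series is dominated by a constant times Σ 1/n³, which converges (p = 3 > 1).
When x = -80/9, absolute convergence follows by limit comparison with Σ 1/n³.

[-80/9, -64/9]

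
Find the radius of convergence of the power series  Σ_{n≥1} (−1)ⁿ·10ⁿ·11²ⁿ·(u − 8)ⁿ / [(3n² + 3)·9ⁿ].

R = 9/1210

The ratio of consecutive coefficients is [(3n² + 3)/(3(n+1)² + 3)] · 10·121/9 → 1210/9.
Hence the series converges for |u − 8| < 1/(1210/9) = 9/1210, so the radius of convergence is 9/1210.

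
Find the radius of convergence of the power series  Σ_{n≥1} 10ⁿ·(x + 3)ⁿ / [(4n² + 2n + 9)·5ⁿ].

R = 1/2

Apply the ratio test: |a_{n+1}| / |a_n| = [(4n² + 2n + 9)/(4(n+1)² + 2(n+1) + 9)] · 10/5, which tends to 2 as n → ∞.
Thus R = 1/(2) = 1/2.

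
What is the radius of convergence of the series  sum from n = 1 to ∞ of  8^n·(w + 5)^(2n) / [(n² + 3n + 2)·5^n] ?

R = √10/4

Ratio test: |a_{n+1}/a_n| = [(n² + 3n + 2)/((n+1)² + 3(n+1) + 2)] · 8/5 → 8/5 as n → ∞.
Since the exponent of (w + 5) increases by 2 each term, convergence requires |w + 5|² < 5/8, hence R = √10/4.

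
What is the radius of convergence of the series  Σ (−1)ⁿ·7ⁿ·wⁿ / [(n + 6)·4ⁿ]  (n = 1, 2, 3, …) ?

Apply the ratio test: |a_{n+1}| / |a_n| = [(n + 6)/((n+1) + 6)] · 7/4, which tends to 7/4 as n → ∞.
The series converges when 7/4 · |w| < 1, giving R = 4/7.

R = 4/7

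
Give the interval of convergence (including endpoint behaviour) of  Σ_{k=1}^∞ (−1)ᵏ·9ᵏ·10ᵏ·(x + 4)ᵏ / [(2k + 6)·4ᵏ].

(-182/45, -178/45]

Ratio test: |a_{k+1}/a_k| = [(2k + 6)/(2(k+1) + 6)] · 9·10/4 → 45/2 as k → ∞.
Convergence for |x + 4| · 45/2 < 1, i.e. |x + 4| < 2/45. So R = 2/45.
Check x = -178/45: an alternating series whose terms decrease to 0 in absolute value, so it converges by the Leibniz criterion.
When x = -182/45, the terms behave like c/k; limit comparison with the harmonic series gives divergence.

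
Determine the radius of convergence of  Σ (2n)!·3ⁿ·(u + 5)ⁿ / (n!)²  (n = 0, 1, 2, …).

By the ratio test, |a_{n+1}/a_n| = (2n+1)·(2n+2)/(n+1)² · 3 → 12.
Convergence for |u + 5| · 12 < 1, i.e. |u + 5| < 1/12. So R = 1/12.

R = 1/12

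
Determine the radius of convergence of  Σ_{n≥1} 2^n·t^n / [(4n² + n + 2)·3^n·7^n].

R = 21/2

By the ratio test, |a_{n+1}/a_n| = [(4n² + n + 2)/(4(n+1)² + (n+1) + 2)] · 2/(3·7) → 2/21.
The series converges when 2/21 · |t| < 1, giving R = 21/2.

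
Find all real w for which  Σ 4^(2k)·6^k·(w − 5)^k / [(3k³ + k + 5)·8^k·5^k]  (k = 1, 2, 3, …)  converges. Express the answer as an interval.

[55/12, 65/12]

The ratio of consecutive coefficients is [(3k³ + k + 5)/(3(k+1)³ + (k+1) + 5)] · 16·6/(8·5) → 12/5.
The series converges when 12/5 · |w − 5| < 1, giving R = 5/12.
When w = 65/12, the series is dominated by a constant times Σ 1/k³, which converges (p = 3 > 1).
Endpoint w = 55/12: the terms are on the order of 1/k³, so the series converges absolutely by comparison with the p-series (p = 3 > 1).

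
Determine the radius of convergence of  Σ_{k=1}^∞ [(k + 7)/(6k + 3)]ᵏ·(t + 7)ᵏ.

R = 6

Applying the root test, |a_k|^(1/k) = (k + 7)/(6k + 3) → 1/6.
Convergence for |t + 7| · 1/6 < 1, i.e. |t + 7| < 6. So R = 6.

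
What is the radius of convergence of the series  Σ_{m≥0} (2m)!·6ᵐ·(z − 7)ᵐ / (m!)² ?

R = 1/24

By the ratio test, |a_{m+1}/a_m| = (2m+1)·(2m+2)/(m+1)² · 6 → 24.
Thus R = 1/(24) = 1/24.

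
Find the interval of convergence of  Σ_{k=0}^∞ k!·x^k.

By the ratio test, |a_{k+1}/a_k| = (k+1) → ∞.
Since the ratio → ∞, the series diverges for every x ≠ 0, and R = 0.

{0}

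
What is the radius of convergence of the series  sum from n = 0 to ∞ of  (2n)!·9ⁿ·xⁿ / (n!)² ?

R = 1/36

The ratio of consecutive coefficients is (2n+1)·(2n+2)/(n+1)² · 9 → 36.
Convergence for |x| · 36 < 1, i.e. |x| < 1/36. So R = 1/36.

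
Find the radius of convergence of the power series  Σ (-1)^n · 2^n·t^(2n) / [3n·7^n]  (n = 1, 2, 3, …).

R = √14/2

Ratio test: |a_{n+1}/a_n| = [3n/3(n+1)] · 2/7 → 2/7 as n → ∞.
Since the exponent of t increases by 2 each term, convergence requires |t|² < 7/2, hence R = √14/2.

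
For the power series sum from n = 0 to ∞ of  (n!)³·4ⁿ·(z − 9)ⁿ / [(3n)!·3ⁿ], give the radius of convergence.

R = 81/4

The ratio of consecutive coefficients is (n+1)³/[(3n+1)·(3n+2)·(3n+3)] · 4/3 → 4/81.
Hence the series converges for |z − 9| < 1/(4/81) = 81/4, so the radius of convergence is 81/4.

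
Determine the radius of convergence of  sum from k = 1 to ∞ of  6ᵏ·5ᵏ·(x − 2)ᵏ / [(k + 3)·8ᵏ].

Ratio test: |a_{k+1}/a_k| = [(k + 3)/((k+1) + 3)] · 6·5/8 → 15/4 as k → ∞.
The series converges when 15/4 · |x − 2| < 1, giving R = 4/15.

R = 4/15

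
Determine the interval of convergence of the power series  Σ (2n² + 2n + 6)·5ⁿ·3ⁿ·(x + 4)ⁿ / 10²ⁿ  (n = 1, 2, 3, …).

(-32/3, 8/3)

By the ratio test, |a_{n+1}/a_n| = [(2(n+1)² + 2(n+1) + 6)/(2n² + 2n + 6)] · 5·3/100 → 3/20.
Hence the series converges for |x + 4| < 1/(3/20) = 20/3, so the radius of convergence is 20/3.
Check x = 8/3: the terms do not tend to 0, so the series diverges.
When x = -32/3, the terms have absolute value of order n², which does not tend to 0, so the series diverges by the divergence test.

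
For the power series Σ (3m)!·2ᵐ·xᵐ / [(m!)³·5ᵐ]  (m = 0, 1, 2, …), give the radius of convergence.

R = 5/54

By the ratio test, |a_{m+1}/a_m| = (3m+1)·(3m+2)·(3m+3)/(m+1)³ · 2/5 → 54/5.
Convergence for |x| · 54/5 < 1, i.e. |x| < 5/54. So R = 5/54.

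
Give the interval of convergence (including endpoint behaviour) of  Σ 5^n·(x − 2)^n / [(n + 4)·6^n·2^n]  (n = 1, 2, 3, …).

Apply the ratio test: |a_{n+1}| / |a_n| = [(n + 4)/((n+1) + 4)] · 5/(6·2), which tends to 5/12 as n → ∞.
Hence the series converges for |x − 2| < 1/(5/12) = 12/5, so the radius of convergence is 12/5.
At x = 22/5: the terms behave like c/n; limit comparison with the harmonic series gives divergence.
At x = -2/5: the terms alternate in sign and decrease monotonically to 0 in absolute value (size ~ c/n), so the alternating series test gives convergence.

[-2/5, 22/5)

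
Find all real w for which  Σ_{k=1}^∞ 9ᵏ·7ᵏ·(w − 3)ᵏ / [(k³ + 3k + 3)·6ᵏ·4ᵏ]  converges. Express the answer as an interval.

[55/21, 71/21]

Ratio test: |a_{k+1}/a_k| = [(k³ + 3k + 3)/((k+1)³ + 3(k+1) + 3)] · 9·7/(6·4) → 21/8 as k → ∞.
The series converges when 21/8 · |w − 3| < 1, giving R = 8/21.
Check w = 71/21: the terms are on the order of 1/k³, so the series converges absolutely by comparison with the p-series (p = 3 > 1).
At w = 55/21: absolute convergence follows by limit comparison with Σ 1/k³.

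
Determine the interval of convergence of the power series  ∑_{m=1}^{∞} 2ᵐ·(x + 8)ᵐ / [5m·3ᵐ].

Apply the ratio test: |a_{m+1}| / |a_m| = [5m/5(m+1)] · 2/3, which tends to 2/3 as m → ∞.
Thus R = 1/(2/3) = 3/2.
Endpoint x = -13/2: the terms are asymptotic to a nonzero constant times 1/m, so the series diverges by limit comparison with Σ 1/m.
Check x = -19/2: an alternating series whose terms decrease to 0 in absolute value, so it converges by the Leibniz criterion.

[-19/2, -13/2)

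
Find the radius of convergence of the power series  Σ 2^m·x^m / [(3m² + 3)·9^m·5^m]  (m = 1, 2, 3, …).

R = 45/2

Ratio test: |a_{m+1}/a_m| = [(3m² + 3)/(3(m+1)² + 3)] · 2/(9·5) → 2/45 as m → ∞.
The series converges when 2/45 · |x| < 1, giving R = 45/2.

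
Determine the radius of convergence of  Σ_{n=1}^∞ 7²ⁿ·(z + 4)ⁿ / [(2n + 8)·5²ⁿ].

Apply the ratio test: |a_{n+1}| / |a_n| = [(2n + 8)/(2(n+1) + 8)] · 49/25, which tends to 49/25 as n → ∞.
Thus R = 1/(49/25) = 25/49.

R = 25/49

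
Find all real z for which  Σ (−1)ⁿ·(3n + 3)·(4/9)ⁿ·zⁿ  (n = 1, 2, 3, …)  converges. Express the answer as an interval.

Ratio test: |a_{n+1}/a_n| = [(3(n+1) + 3)/(3n + 3)] · 4/9 → 4/9 as n → ∞.
Convergence for |z| · 4/9 < 1, i.e. |z| < 9/4. So R = 9/4.
Check z = 9/4: the terms have absolute value of order n, which does not tend to 0, so the series diverges by the divergence test.
Endpoint z = -9/4: the terms do not tend to 0, so the series diverges.

(-9/4, 9/4)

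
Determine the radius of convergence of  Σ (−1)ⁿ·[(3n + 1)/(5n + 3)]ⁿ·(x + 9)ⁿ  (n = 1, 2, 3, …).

Root test: |a_n|^(1/n) = (3n + 1)/(5n + 3) → 3/5.
Thus R = 1/(3/5) = 5/3.

R = 5/3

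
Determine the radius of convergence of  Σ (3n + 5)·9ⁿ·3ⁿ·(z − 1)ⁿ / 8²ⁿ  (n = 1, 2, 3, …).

The ratio of consecutive coefficients is [(3(n+1) + 5)/(3n + 5)] · 9·3/64 → 27/64.
Convergence for |z − 1| · 27/64 < 1, i.e. |z − 1| < 64/27. So R = 64/27.

R = 64/27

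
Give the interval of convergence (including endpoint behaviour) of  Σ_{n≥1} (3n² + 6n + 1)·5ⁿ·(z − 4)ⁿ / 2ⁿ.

(18/5, 22/5)

By the ratio test, |a_{n+1}/a_n| = [(3(n+1)² + 6(n+1) + 1)/(3n² + 6n + 1)] · 5/2 → 5/2.
Thus R = 1/(5/2) = 2/5.
Check z = 22/5: the n-th term does not approach 0; divergence by the term test.
At z = 18/5: the terms have absolute value of order n², which does not tend to 0, so the series diverges by the divergence test.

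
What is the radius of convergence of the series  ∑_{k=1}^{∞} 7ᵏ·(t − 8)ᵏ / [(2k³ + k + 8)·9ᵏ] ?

Apply the ratio test: |a_{k+1}| / |a_k| = [(2k³ + k + 8)/(2(k+1)³ + (k+1) + 8)] · 7/9, which tends to 7/9 as k → ∞.
Convergence for |t − 8| · 7/9 < 1, i.e. |t − 8| < 9/7. So R = 9/7.

R = 9/7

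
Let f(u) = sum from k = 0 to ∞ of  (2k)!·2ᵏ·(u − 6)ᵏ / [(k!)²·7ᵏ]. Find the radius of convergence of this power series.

R = 7/8

The ratio of consecutive coefficients is (2k+1)·(2k+2)/(k+1)² · 2/7 → 8/7.
Hence the series converges for |u − 6| < 1/(8/7) = 7/8, so the radius of convergence is 7/8.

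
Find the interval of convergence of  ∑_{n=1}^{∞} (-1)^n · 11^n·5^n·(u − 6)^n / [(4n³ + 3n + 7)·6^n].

Apply the ratio test: |a_{n+1}| / |a_n| = [(4n³ + 3n + 7)/(4(n+1)³ + 3(n+1) + 7)] · 11·5/6, which tends to 55/6 as n → ∞.
Thus R = 1/(55/6) = 6/55.
When u = 336/55, the terms are on the order of 1/n³, so the series converges absolutely by comparison with the p-series (p = 3 > 1).
Check u = 324/55: absolute convergence follows by limit comparison with Σ 1/n³.

[324/55, 336/55]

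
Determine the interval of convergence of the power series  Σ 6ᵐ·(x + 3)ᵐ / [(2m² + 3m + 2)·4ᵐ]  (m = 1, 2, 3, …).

[-11/3, -7/3]

Apply the ratio test: |a_{m+1}| / |a_m| = [(2m² + 3m + 2)/(2(m+1)² + 3(m+1) + 2)] · 6/4, which tends to 3/2 as m → ∞.
Thus R = 1/(3/2) = 2/3.
Endpoint x = -7/3: the terms are on the order of 1/m², so the series converges absolutely by comparison with the p-series (p = 2 > 1).
Endpoint x = -11/3: the series is dominated by a constant times Σ 1/m², which converges (p = 2 > 1).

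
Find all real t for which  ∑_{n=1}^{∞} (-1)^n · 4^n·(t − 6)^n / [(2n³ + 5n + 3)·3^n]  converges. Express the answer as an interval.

[21/4, 27/4]

By the ratio test, |a_{n+1}/a_n| = [(2n³ + 5n + 3)/(2(n+1)³ + 5(n+1) + 3)] · 4/3 → 4/3.
The series converges when 4/3 · |t − 6| < 1, giving R = 3/4.
Check t = 27/4: absolute convergence follows by limit comparison with Σ 1/n³.
At t = 21/4: absolute convergence follows by limit comparison with Σ 1/n³.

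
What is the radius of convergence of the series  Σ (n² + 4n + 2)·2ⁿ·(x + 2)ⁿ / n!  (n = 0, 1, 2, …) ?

The ratio of consecutive coefficients is ((n+1)² + 4(n+1) + 2)/(n² + 4n + 2) · 2 · 1/(n+1) → 0.
Since the limit is 0 < 1 for every x, the series converges on all of ℝ and R = ∞.

R = ∞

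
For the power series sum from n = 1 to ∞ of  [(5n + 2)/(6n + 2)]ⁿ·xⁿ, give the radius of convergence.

Root test: |a_n|^(1/n) = (5n + 2)/(6n + 2) → 5/6.
Thus R = 1/(5/6) = 6/5.

R = 6/5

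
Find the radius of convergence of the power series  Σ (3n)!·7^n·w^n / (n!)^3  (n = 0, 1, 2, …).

R = 1/189

Ratio test: |a_{n+1}/a_n| = (3n+1)·(3n+2)·(3n+3)/(n+1)³ · 7 → 189 as n → ∞.
The series converges when 189 · |w| < 1, giving R = 1/189.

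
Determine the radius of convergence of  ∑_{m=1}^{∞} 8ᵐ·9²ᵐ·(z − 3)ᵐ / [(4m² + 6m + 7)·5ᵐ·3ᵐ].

Apply the ratio test: |a_{m+1}| / |a_m| = [(4m² + 6m + 7)/(4(m+1)² + 6(m+1) + 7)] · 8·81/(5·3), which tends to 216/5 as m → ∞.
Hence the series converges for |z − 3| < 1/(216/5) = 5/216, so the radius of convergence is 5/216.

R = 5/216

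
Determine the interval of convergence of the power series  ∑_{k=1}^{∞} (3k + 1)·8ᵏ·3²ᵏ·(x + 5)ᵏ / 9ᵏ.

(-41/8, -39/8)

By the ratio test, |a_{k+1}/a_k| = [(3(k+1) + 1)/(3k + 1)] · 8·9/9 → 8.
Convergence for |x + 5| · 8 < 1, i.e. |x + 5| < 1/8. So R = 1/8.
At x = -39/8: the terms have absolute value of order k, which does not tend to 0, so the series diverges by the divergence test.
At x = -41/8: the terms have absolute value of order k, which does not tend to 0, so the series diverges by the divergence test.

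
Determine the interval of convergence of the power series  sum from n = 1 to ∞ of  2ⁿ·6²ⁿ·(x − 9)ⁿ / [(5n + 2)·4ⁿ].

Apply the ratio test: |a_{n+1}| / |a_n| = [(5n + 2)/(5(n+1) + 2)] · 2·36/4, which tends to 18 as n → ∞.
The series converges when 18 · |x − 9| < 1, giving R = 1/18.
Endpoint x = 163/18: comparison with the harmonic series Σ 1/n shows the series diverges.
When x = 161/18, convergence follows from the alternating series test (terms decrease monotonically to 0).

[161/18, 163/18)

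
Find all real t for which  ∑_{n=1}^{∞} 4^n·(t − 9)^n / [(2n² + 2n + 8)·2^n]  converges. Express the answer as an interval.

[17/2, 19/2]

Ratio test: |a_{n+1}/a_n| = [(2n² + 2n + 8)/(2(n+1)² + 2(n+1) + 8)] · 4/2 → 2 as n → ∞.
Hence the series converges for |t − 9| < 1/(2) = 1/2, so the radius of convergence is 1/2.
At t = 19/2: absolute convergence follows by limit comparison with Σ 1/n².
At t = 17/2: the series is dominated by a constant times Σ 1/n², which converges (p = 2 > 1).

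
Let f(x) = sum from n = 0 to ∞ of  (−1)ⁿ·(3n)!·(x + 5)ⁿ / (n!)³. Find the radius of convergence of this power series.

R = 1/27

By the ratio test, |a_{n+1}/a_n| = (3n+1)·(3n+2)·(3n+3)/(n+1)³ → 27.
Convergence for |x + 5| · 27 < 1, i.e. |x + 5| < 1/27. So R = 1/27.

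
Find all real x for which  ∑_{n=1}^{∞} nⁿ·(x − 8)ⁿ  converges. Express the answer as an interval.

By the Cauchy root test, |a_n|^(1/n) = n → ∞.
Since the n-th root of |a_n| is unbounded, the series converges only at x = 8; R = 0.

{8}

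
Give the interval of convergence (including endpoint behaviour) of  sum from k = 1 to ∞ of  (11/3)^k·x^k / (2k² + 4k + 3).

[-3/11, 3/11]

Apply the ratio test: |a_{k+1}| / |a_k| = [(2k² + 4k + 3)/(2(k+1)² + 4(k+1) + 3)] · 11/3, which tends to 11/3 as k → ∞.
Hence the series converges for |x| < 1/(11/3) = 3/11, so the radius of convergence is 3/11.
When x = 3/11, absolute convergence follows by limit comparison with Σ 1/k².
Endpoint x = -3/11: the series is dominated by a constant times Σ 1/k², which converges (p = 2 > 1).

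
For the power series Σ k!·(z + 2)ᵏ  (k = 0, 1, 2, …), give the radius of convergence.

By the ratio test, |a_{k+1}/a_k| = (k+1) → ∞.
Since the ratio → ∞, the series diverges for every z ≠ -2, and R = 0.

R = 0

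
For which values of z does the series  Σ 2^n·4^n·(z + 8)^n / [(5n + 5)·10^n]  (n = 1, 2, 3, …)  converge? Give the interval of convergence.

Ratio test: |a_{n+1}/a_n| = [(5n + 5)/(5(n+1) + 5)] · 2·4/10 → 4/5 as n → ∞.
Convergence for |z + 8| · 4/5 < 1, i.e. |z + 8| < 5/4. So R = 5/4.
Check z = -27/4: the terms are asymptotic to a nonzero constant times 1/n, so the series diverges by limit comparison with Σ 1/n.
At z = -37/4: convergence follows from the alternating series test (terms decrease monotonically to 0).

[-37/4, -27/4)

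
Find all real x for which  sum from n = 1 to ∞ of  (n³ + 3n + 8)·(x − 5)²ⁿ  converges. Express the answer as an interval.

Ratio test: |a_{n+1}/a_n| = ((n+1)³ + 3(n+1) + 8)/(n³ + 3n + 8) → 1 as n → ∞.
Successive powers of (x − 5) differ by 2, so the series converges when |x − 5|² · 1 < 1, i.e. |x − 5| < √(1) = 1. So R = 1.
At x = 6: the terms do not tend to 0, so the series diverges.
Check x = 4: the n-th term does not approach 0; divergence by the term test.

(4, 6)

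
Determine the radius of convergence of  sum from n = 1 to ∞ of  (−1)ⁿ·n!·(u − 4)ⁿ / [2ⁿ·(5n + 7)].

Ratio test: |a_{n+1}/a_n| = (n+1) · 1/2 · (5n + 7)/(5(n+1) + 7) → ∞ as n → ∞.
Since the ratio → ∞, the series diverges for every u ≠ 4, and R = 0.

R = 0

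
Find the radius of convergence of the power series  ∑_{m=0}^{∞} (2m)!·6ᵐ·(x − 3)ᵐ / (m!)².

R = 1/24

The ratio of consecutive coefficients is (2m+1)·(2m+2)/(m+1)² · 6 → 24.
Convergence for |x − 3| · 24 < 1, i.e. |x − 3| < 1/24. So R = 1/24.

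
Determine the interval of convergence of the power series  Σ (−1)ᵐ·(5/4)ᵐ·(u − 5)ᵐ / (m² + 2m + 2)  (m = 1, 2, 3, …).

By the ratio test, |a_{m+1}/a_m| = [(m² + 2m + 2)/((m+1)² + 2(m+1) + 2)] · 5/4 → 5/4.
Thus R = 1/(5/4) = 4/5.
Endpoint u = 29/5: the series is dominated by a constant times Σ 1/m², which converges (p = 2 > 1).
When u = 21/5, absolute convergence follows by limit comparison with Σ 1/m².

[21/5, 29/5]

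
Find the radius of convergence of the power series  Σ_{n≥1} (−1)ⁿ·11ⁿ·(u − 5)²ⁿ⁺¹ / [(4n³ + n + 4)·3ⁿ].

By the ratio test, |a_{n+1}/a_n| = [(4n³ + n + 4)/(4(n+1)³ + (n+1) + 4)] · 11/3 → 11/3.
Writing y = (u − 5)², the series in y has radius 3/11, so |u − 5| < √(3/11) and R = √33/11.

R = √33/11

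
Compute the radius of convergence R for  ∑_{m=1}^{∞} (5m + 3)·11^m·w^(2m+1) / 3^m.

R = √33/11

By the ratio test, |a_{m+1}/a_m| = [(5(m+1) + 3)/(5m + 3)] · 11/3 → 11/3.
Writing y = w², the series in y has radius 3/11, so |w| < √(3/11) and R = √33/11.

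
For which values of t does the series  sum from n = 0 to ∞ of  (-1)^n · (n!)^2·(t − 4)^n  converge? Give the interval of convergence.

By the ratio test, |a_{n+1}/a_n| = (n+1)² → ∞.
The terms grow without bound for any (t − 4) ≠ 0, so R = 0 (convergence only at t = 4).

{4}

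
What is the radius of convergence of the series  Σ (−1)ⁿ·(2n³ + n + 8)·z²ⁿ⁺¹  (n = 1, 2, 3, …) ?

Apply the ratio test: |a_{n+1}| / |a_n| = (2(n+1)³ + (n+1) + 8)/(2n³ + n + 8), which tends to 1 as n → ∞.
Successive powers of z differ by 2, so the series converges when |z|² · 1 < 1, i.e. |z| < √(1) = 1. So R = 1.

R = 1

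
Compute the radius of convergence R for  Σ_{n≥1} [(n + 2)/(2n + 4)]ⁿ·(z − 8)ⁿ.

R = 2

Root test: |a_n|^(1/n) = (n + 2)/(2n + 4) → 1/2.
Thus R = 1/(1/2) = 2.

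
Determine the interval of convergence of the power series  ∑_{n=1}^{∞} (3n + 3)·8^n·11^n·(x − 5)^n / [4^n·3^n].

The ratio of consecutive coefficients is [(3(n+1) + 3)/(3n + 3)] · 8·11/(4·3) → 22/3.
Hence the series converges for |x − 5| < 1/(22/3) = 3/22, so the radius of convergence is 3/22.
When x = 113/22, the n-th term does not approach 0; divergence by the term test.
At x = 107/22: the terms have absolute value of order n, which does not tend to 0, so the series diverges by the divergence test.

(107/22, 113/22)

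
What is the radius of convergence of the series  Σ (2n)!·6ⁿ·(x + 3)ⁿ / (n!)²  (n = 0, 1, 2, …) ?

Apply the ratio test: |a_{n+1}| / |a_n| = (2n+1)·(2n+2)/(n+1)² · 6, which tends to 24 as n → ∞.
Convergence for |x + 3| · 24 < 1, i.e. |x + 3| < 1/24. So R = 1/24.

R = 1/24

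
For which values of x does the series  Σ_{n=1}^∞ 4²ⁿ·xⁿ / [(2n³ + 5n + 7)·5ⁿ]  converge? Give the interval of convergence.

The ratio of consecutive coefficients is [(2n³ + 5n + 7)/(2(n+1)³ + 5(n+1) + 7)] · 16/5 → 16/5.
Convergence for |x| · 16/5 < 1, i.e. |x| < 5/16. So R = 5/16.
Check x = 5/16: the series is dominated by a constant times Σ 1/n³, which converges (p = 3 > 1).
Endpoint x = -5/16: the series is dominated by a constant times Σ 1/n³, which converges (p = 3 > 1).

[-5/16, 5/16]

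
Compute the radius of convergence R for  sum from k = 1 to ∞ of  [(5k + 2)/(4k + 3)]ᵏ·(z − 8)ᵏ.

R = 4/5

Root test: |a_k|^(1/k) = (5k + 2)/(4k + 3) → 5/4.
Convergence for |z − 8| · 5/4 < 1, i.e. |z − 8| < 4/5. So R = 4/5.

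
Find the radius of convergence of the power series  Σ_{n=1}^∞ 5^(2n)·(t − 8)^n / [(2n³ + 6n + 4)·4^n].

Ratio test: |a_{n+1}/a_n| = [(2n³ + 6n + 4)/(2(n+1)³ + 6(n+1) + 4)] · 25/4 → 25/4 as n → ∞.
Hence the series converges for |t − 8| < 1/(25/4) = 4/25, so the radius of convergence is 4/25.

R = 4/25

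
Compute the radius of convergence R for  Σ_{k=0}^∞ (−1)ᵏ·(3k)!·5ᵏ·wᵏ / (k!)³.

R = 1/135

The ratio of consecutive coefficients is (3k+1)·(3k+2)·(3k+3)/(k+1)³ · 5 → 135.
Convergence for |w| · 135 < 1, i.e. |w| < 1/135. So R = 1/135.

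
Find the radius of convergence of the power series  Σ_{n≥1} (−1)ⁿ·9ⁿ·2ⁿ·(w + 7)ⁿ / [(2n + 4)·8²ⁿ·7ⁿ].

By the ratio test, |a_{n+1}/a_n| = [(2n + 4)/(2(n+1) + 4)] · 9·2/(64·7) → 9/224.
Hence the series converges for |w + 7| < 1/(9/224) = 224/9, so the radius of convergence is 224/9.

R = 224/9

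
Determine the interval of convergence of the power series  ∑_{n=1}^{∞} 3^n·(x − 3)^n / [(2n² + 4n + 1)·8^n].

Ratio test: |a_{n+1}/a_n| = [(2n² + 4n + 1)/(2(n+1)² + 4(n+1) + 1)] · 3/8 → 3/8 as n → ∞.
Hence the series converges for |x − 3| < 1/(3/8) = 8/3, so the radius of convergence is 8/3.
At x = 17/3: the series is dominated by a constant times Σ 1/n², which converges (p = 2 > 1).
At x = 1/3: the terms are on the order of 1/n², so the series converges absolutely by comparison with the p-series (p = 2 > 1).

[1/3, 17/3]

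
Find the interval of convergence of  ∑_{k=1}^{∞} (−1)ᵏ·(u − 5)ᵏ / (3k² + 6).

[4, 6]

Apply the ratio test: |a_{k+1}| / |a_k| = (3k² + 6)/(3(k+1)² + 6), which tends to 1 as k → ∞.
So the series converges when |u − 5| < 1 and diverges when |u − 5| > 1; R = 1.
Check u = 6: the terms are on the order of 1/k², so the series converges absolutely by comparison with the p-series (p = 2 > 1).
Endpoint u = 4: the series is dominated by a constant times Σ 1/k², which converges (p = 2 > 1).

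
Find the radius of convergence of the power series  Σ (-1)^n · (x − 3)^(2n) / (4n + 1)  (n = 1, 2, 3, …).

R = 1

Ratio test: |a_{n+1}/a_n| = (4n + 1)/(4(n+1) + 1) → 1 as n → ∞.
Writing y = (x − 3)², the series in y has radius 1, so |x − 3| < √(1) = 1 and R = 1.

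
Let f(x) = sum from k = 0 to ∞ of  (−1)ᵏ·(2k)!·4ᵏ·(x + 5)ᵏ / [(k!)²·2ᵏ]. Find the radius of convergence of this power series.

R = 1/8

Apply the ratio test: |a_{k+1}| / |a_k| = (2k+1)·(2k+2)/(k+1)² · 4/2, which tends to 8 as k → ∞.
Convergence for |x + 5| · 8 < 1, i.e. |x + 5| < 1/8. So R = 1/8.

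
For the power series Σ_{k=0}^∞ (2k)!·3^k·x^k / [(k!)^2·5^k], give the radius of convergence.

R = 5/12

Apply the ratio test: |a_{k+1}| / |a_k| = (2k+1)·(2k+2)/(k+1)² · 3/5, which tends to 12/5 as k → ∞.
Thus R = 1/(12/5) = 5/12.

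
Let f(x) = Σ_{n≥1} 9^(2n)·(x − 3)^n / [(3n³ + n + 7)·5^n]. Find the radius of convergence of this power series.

R = 5/81

By the ratio test, |a_{n+1}/a_n| = [(3n³ + n + 7)/(3(n+1)³ + (n+1) + 7)] · 81/5 → 81/5.
Convergence for |x − 3| · 81/5 < 1, i.e. |x − 3| < 5/81. So R = 5/81.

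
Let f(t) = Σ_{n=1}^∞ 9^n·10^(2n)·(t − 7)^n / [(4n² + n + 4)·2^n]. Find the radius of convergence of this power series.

By the ratio test, |a_{n+1}/a_n| = [(4n² + n + 4)/(4(n+1)² + (n+1) + 4)] · 9·100/2 → 450.
The series converges when 450 · |t − 7| < 1, giving R = 1/450.

R = 1/450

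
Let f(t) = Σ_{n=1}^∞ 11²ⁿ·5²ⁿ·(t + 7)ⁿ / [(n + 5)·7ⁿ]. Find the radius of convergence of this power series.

Ratio test: |a_{n+1}/a_n| = [(n + 5)/((n+1) + 5)] · 121·25/7 → 3025/7 as n → ∞.
Hence the series converges for |t + 7| < 1/(3025/7) = 7/3025, so the radius of convergence is 7/3025.

R = 7/3025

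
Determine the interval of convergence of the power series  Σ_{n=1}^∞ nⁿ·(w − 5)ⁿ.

{5}

Root test: |a_n|^(1/n) = n → ∞.
The root grows without bound, so R = 0 (convergence only at w = 5).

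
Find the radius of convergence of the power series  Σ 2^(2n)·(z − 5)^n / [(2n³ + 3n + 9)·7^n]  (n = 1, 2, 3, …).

R = 7/4

Ratio test: |a_{n+1}/a_n| = [(2n³ + 3n + 9)/(2(n+1)³ + 3(n+1) + 9)] · 4/7 → 4/7 as n → ∞.
Hence the series converges for |z − 5| < 1/(4/7) = 7/4, so the radius of convergence is 7/4.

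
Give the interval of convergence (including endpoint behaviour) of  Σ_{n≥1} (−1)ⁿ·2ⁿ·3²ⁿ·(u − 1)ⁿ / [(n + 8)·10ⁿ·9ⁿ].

By the ratio test, |a_{n+1}/a_n| = [(n + 8)/((n+1) + 8)] · 2·9/(10·9) → 1/5.
Thus R = 1/(1/5) = 5.
At u = 6: the terms alternate in sign and decrease monotonically to 0 in absolute value (size ~ c/n), so the alternating series test gives convergence.
Endpoint u = -4: the terms are asymptotic to a nonzero constant times 1/n, so the series diverges by limit comparison with Σ 1/n.

(-4, 6]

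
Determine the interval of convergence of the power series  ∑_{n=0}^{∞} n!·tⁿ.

{0}

Ratio test: |a_{n+1}/a_n| = (n+1) → ∞ as n → ∞.
The terms grow without bound for any t ≠ 0, so R = 0 (convergence only at t = 0).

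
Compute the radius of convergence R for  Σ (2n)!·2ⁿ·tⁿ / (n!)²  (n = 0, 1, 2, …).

Apply the ratio test: |a_{n+1}| / |a_n| = (2n+1)·(2n+2)/(n+1)² · 2, which tends to 8 as n → ∞.
Convergence for |t| · 8 < 1, i.e. |t| < 1/8. So R = 1/8.

R = 1/8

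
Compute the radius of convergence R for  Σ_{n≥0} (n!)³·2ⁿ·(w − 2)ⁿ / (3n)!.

By the ratio test, |a_{n+1}/a_n| = (n+1)³/[(3n+1)·(3n+2)·(3n+3)] · 2 → 2/27.
Convergence for |w − 2| · 2/27 < 1, i.e. |w − 2| < 27/2. So R = 27/2.

R = 27/2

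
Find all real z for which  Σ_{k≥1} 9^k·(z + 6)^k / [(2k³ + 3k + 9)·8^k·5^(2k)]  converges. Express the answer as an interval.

Apply the ratio test: |a_{k+1}| / |a_k| = [(2k³ + 3k + 9)/(2(k+1)³ + 3(k+1) + 9)] · 9/(8·25), which tends to 9/200 as k → ∞.
Hence the series converges for |z + 6| < 1/(9/200) = 200/9, so the radius of convergence is 200/9.
Check z = 146/9: absolute convergence follows by limit comparison with Σ 1/k³.
When z = -254/9, the terms are on the order of 1/k³, so the series converges absolutely by comparison with the p-series (p = 3 > 1).

[-254/9, 146/9]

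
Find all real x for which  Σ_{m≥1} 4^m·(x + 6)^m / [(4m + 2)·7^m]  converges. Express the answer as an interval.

Ratio test: |a_{m+1}/a_m| = [(4m + 2)/(4(m+1) + 2)] · 4/7 → 4/7 as m → ∞.
Thus R = 1/(4/7) = 7/4.
Check x = -17/4: comparison with the harmonic series Σ 1/m shows the series diverges.
When x = -31/4, an alternating series whose terms decrease to 0 in absolute value, so it converges by the Leibniz criterion.

[-31/4, -17/4)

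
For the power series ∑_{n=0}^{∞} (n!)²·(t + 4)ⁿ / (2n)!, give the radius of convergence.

Apply the ratio test: |a_{n+1}| / |a_n| = (n+1)²/[(2n+1)·(2n+2)], which tends to 1/4 as n → ∞.
The series converges when 1/4 · |t + 4| < 1, giving R = 4.

R = 4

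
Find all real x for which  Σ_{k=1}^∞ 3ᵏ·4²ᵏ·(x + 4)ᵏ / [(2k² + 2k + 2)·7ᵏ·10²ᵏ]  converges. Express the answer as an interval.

[-223/12, 127/12]

The ratio of consecutive coefficients is [(2k² + 2k + 2)/(2(k+1)² + 2(k+1) + 2)] · 3·16/(7·100) → 12/175.
The series converges when 12/175 · |x + 4| < 1, giving R = 175/12.
When x = 127/12, the series is dominated by a constant times Σ 1/k², which converges (p = 2 > 1).
Endpoint x = -223/12: the terms are on the order of 1/k², so the series converges absolutely by comparison with the p-series (p = 2 > 1).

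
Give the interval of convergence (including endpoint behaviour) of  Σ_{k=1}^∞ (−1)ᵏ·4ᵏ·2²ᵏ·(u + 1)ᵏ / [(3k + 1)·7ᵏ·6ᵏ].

Apply the ratio test: |a_{k+1}| / |a_k| = [(3k + 1)/(3(k+1) + 1)] · 4·4/(7·6), which tends to 8/21 as k → ∞.
The series converges when 8/21 · |u + 1| < 1, giving R = 21/8.
At u = 13/8: the terms alternate in sign and decrease monotonically to 0 in absolute value (size ~ c/k), so the alternating series test gives convergence.
Check u = -29/8: the terms are asymptotic to a nonzero constant times 1/k, so the series diverges by limit comparison with Σ 1/k.

(-29/8, 13/8]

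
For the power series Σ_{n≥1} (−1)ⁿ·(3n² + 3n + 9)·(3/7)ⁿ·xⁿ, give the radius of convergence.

R = 7/3

Ratio test: |a_{n+1}/a_n| = [(3(n+1)² + 3(n+1) + 9)/(3n² + 3n + 9)] · 3/7 → 3/7 as n → ∞.
Convergence for |x| · 3/7 < 1, i.e. |x| < 7/3. So R = 7/3.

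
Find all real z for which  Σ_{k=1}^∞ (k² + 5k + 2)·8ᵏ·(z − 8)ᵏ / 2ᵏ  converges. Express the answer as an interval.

Apply the ratio test: |a_{k+1}| / |a_k| = [((k+1)² + 5(k+1) + 2)/(k² + 5k + 2)] · 8/2, which tends to 4 as k → ∞.
The series converges when 4 · |z − 8| < 1, giving R = 1/4.
Endpoint z = 33/4: the terms do not tend to 0, so the series diverges.
Check z = 31/4: the terms have absolute value of order k², which does not tend to 0, so the series diverges by the divergence test.

(31/4, 33/4)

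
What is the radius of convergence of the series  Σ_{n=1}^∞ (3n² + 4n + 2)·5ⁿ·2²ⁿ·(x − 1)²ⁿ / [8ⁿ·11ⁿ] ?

R = √110/5

By the ratio test, |a_{n+1}/a_n| = [(3(n+1)² + 4(n+1) + 2)/(3n² + 4n + 2)] · 5·4/(8·11) → 5/22.
Writing y = (x − 1)², the series in y has radius 22/5, so |x − 1| < √(22/5) and R = √110/5.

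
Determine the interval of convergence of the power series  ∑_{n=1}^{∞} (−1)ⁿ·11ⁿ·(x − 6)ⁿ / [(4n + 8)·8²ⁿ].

Apply the ratio test: |a_{n+1}| / |a_n| = [(4n + 8)/(4(n+1) + 8)] · 11/64, which tends to 11/64 as n → ∞.
Hence the series converges for |x − 6| < 1/(11/64) = 64/11, so the radius of convergence is 64/11.
Endpoint x = 130/11: an alternating series whose terms decrease to 0 in absolute value, so it converges by the Leibniz criterion.
At x = 2/11: the terms behave like c/n; limit comparison with the harmonic series gives divergence.

(2/11, 130/11]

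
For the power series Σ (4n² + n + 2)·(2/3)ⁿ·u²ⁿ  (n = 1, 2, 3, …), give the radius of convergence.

Apply the ratio test: |a_{n+1}| / |a_n| = [(4(n+1)² + (n+1) + 2)/(4n² + n + 2)] · 2/3, which tends to 2/3 as n → ∞.
Since the exponent of u increases by 2 each term, convergence requires |u|² < 3/2, hence R = √6/2.

R = √6/2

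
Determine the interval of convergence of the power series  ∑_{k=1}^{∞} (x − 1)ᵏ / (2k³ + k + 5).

Ratio test: |a_{k+1}/a_k| = (2k³ + k + 5)/(2(k+1)³ + (k+1) + 5) → 1 as k → ∞.
So the series converges when |x − 1| < 1 and diverges when |x − 1| > 1; R = 1.
Check x = 2: absolute convergence follows by limit comparison with Σ 1/k³.
Check x = 0: absolute convergence follows by limit comparison with Σ 1/k³.

[0, 2]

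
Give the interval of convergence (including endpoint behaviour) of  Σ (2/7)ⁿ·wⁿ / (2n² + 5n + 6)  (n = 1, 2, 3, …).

Ratio test: |a_{n+1}/a_n| = [(2n² + 5n + 6)/(2(n+1)² + 5(n+1) + 6)] · 2/7 → 2/7 as n → ∞.
The series converges when 2/7 · |w| < 1, giving R = 7/2.
When w = 7/2, the series is dominated by a constant times Σ 1/n², which converges (p = 2 > 1).
At w = -7/2: absolute convergence follows by limit comparison with Σ 1/n².

[-7/2, 7/2]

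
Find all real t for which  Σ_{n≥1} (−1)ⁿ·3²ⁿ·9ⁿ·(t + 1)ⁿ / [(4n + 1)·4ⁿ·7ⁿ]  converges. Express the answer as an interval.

The ratio of consecutive coefficients is [(4n + 1)/(4(n+1) + 1)] · 9·9/(4·7) → 81/28.
Convergence for |t + 1| · 81/28 < 1, i.e. |t + 1| < 28/81. So R = 28/81.
When t = -53/81, an alternating series whose terms decrease to 0 in absolute value, so it converges by the Leibniz criterion.
Check t = -109/81: the terms behave like c/n; limit comparison with the harmonic series gives divergence.

(-109/81, -53/81]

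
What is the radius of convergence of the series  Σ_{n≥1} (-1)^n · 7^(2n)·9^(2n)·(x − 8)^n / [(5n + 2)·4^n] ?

R = 4/3969

The ratio of consecutive coefficients is [(5n + 2)/(5(n+1) + 2)] · 49·81/4 → 3969/4.
Hence the series converges for |x − 8| < 1/(3969/4) = 4/3969, so the radius of convergence is 4/3969.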